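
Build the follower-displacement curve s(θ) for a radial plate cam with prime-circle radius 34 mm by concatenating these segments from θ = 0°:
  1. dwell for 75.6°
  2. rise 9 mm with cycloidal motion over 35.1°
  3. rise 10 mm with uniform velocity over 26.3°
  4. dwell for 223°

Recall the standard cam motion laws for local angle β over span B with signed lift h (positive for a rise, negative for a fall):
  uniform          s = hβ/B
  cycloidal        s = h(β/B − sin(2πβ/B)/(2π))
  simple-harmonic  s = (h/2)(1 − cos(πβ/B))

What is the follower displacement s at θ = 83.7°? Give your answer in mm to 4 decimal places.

seg 1 [0°–75.6°] dwell: s stays 0.0000
seg 2 [75.6°–110.7°] cycloidal, h=9: θ=83.7° here. β=8.1, B=35.1. 9·(0.2308 − sin(2π·0.2308)/(2π)) = 0.6550 → s = 0.6550

0.6550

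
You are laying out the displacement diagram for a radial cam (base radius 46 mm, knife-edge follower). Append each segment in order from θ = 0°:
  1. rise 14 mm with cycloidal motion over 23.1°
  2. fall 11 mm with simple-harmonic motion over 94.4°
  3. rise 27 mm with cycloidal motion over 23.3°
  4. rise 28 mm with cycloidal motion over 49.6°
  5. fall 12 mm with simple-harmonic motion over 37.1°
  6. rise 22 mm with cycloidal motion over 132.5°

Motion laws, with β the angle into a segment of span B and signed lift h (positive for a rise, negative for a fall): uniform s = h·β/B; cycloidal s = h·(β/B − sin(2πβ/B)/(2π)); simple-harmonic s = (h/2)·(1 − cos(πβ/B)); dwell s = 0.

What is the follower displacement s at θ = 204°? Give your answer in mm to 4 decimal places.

seg 1 [0°–23.1°] cycloidal, h=14: full span → s += 14 → s = 14.0000
seg 2 [23.1°–117.5°] simple-harmonic, h=-11: full span → s += -11 → s = 3.0000
seg 3 [117.5°–140.8°] cycloidal, h=27: full span → s += 27 → s = 30.0000
seg 4 [140.8°–190.4°] cycloidal, h=28: full span → s += 28 → s = 58.0000
seg 5 [190.4°–227.5°] simple-harmonic, h=-12: θ=204° here. β=13.6, B=37.1. -12/2·(1 − cos(π·0.3666)) = -3.5580 → s = 54.4420

54.4420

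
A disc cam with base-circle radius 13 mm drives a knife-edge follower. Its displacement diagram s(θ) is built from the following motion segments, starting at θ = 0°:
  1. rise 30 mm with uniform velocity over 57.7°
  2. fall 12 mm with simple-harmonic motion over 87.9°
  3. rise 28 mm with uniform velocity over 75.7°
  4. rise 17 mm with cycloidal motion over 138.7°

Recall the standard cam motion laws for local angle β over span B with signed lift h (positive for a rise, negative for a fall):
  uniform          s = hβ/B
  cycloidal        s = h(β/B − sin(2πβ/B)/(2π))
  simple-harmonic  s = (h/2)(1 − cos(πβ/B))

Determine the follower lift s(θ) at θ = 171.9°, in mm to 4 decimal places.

seg 1 [0°–57.7°] uniform, h=30: full span → s += 30 → s = 30.0000
seg 2 [57.7°–145.6°] simple-harmonic, h=-12: full span → s += -12 → s = 18.0000
seg 3 [145.6°–221.3°] uniform, h=28: θ=171.9° here. β=26.3, B=75.7. 28·26.3/75.7 = 9.7279 → s = 27.7279

27.7279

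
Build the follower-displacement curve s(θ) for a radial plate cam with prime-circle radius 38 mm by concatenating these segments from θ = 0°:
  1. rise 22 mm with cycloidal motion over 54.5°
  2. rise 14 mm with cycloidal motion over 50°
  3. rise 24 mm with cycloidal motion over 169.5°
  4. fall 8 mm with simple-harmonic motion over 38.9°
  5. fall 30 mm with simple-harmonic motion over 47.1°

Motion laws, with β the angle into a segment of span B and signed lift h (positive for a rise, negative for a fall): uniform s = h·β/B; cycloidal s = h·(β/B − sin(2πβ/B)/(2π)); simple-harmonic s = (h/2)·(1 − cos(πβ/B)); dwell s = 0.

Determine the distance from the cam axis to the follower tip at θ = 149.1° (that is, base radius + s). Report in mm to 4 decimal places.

seg 1 [0°–54.5°] cycloidal, h=22: full span → s += 22 → s = 22.0000
seg 2 [54.5°–104.5°] cycloidal, h=14: full span → s += 14 → s = 36.0000
seg 3 [104.5°–274°] cycloidal, h=24: θ=149.1° here. β=44.6, B=169.5. 24·(0.2631 − sin(2π·0.2631)/(2π)) = 2.5083 → s = 38.5083
radial distance = base radius + s = 38 + 38.5083 = 76.5083

76.5083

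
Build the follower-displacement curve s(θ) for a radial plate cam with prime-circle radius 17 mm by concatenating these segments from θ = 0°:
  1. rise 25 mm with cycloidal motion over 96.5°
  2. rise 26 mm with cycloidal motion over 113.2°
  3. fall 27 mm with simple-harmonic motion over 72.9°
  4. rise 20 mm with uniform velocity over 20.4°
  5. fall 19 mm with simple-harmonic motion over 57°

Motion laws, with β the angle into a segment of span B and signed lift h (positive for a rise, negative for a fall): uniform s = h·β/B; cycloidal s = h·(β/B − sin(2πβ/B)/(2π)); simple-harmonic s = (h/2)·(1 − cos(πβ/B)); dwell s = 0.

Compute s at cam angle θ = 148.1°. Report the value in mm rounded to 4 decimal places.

seg 1 [0°–96.5°] cycloidal, h=25: full span → s += 25 → s = 25.0000
seg 2 [96.5°–209.7°] cycloidal, h=26: θ=148.1° here. β=51.6, B=113.2. 26·(0.4558 − sin(2π·0.4558)/(2π)) = 10.7179 → s = 35.7179

35.7179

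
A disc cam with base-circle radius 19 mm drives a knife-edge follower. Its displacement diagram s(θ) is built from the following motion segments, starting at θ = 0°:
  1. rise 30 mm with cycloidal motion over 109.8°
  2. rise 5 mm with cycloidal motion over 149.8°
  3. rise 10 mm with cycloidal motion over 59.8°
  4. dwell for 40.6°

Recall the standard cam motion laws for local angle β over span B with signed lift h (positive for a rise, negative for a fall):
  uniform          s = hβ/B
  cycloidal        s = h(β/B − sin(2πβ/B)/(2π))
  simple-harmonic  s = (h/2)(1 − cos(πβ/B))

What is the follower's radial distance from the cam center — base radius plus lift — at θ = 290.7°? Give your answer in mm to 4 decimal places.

seg 1 [0°–109.8°] cycloidal, h=30: full span → s += 30 → s = 30.0000
seg 2 [109.8°–259.6°] cycloidal, h=5: full span → s += 5 → s = 35.0000
seg 3 [259.6°–319.4°] cycloidal, h=10: θ=290.7° here. β=31.1, B=59.8. 10·(0.5201 − sin(2π·0.5201)/(2π)) = 5.4008 → s = 40.4008
radial distance = base radius + s = 19 + 40.4008 = 59.4008

59.4008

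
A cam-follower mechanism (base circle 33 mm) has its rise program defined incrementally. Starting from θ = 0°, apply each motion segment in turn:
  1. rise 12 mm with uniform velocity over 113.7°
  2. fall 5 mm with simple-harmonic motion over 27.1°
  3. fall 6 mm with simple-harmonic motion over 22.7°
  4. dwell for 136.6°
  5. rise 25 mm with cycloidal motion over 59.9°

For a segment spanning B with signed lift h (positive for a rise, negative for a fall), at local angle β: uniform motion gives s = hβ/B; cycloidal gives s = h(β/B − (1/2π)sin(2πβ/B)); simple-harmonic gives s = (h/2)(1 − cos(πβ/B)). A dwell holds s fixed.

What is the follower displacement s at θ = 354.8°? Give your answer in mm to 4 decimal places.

seg 1 [0°–113.7°] uniform, h=12: full span → s += 12 → s = 12.0000
seg 2 [113.7°–140.8°] simple-harmonic, h=-5: full span → s += -5 → s = 7.0000
seg 3 [140.8°–163.5°] simple-harmonic, h=-6: full span → s += -6 → s = 1.0000
seg 4 [163.5°–300.1°] dwell: s stays 1.0000
seg 5 [300.1°–360°] cycloidal, h=25: θ=354.8° here. β=54.7, B=59.9. 25·(0.9132 − sin(2π·0.9132)/(2π)) = 24.8940 → s = 25.8940

25.8940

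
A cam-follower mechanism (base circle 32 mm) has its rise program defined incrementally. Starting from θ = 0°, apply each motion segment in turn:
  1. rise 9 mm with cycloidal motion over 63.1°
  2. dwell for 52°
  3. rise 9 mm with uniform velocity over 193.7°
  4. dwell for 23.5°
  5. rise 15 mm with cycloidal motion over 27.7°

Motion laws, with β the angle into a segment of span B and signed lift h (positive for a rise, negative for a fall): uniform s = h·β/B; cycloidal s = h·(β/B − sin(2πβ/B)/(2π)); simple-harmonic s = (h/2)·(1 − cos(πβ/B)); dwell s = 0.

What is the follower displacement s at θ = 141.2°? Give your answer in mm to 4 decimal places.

seg 1 [0°–63.1°] cycloidal, h=9: full span → s += 9 → s = 9.0000
seg 2 [63.1°–115.1°] dwell: s stays 9.0000
seg 3 [115.1°–308.8°] uniform, h=9: θ=141.2° here. β=26.1, B=193.7. 9·26.1/193.7 = 1.2127 → s = 10.2127

10.2127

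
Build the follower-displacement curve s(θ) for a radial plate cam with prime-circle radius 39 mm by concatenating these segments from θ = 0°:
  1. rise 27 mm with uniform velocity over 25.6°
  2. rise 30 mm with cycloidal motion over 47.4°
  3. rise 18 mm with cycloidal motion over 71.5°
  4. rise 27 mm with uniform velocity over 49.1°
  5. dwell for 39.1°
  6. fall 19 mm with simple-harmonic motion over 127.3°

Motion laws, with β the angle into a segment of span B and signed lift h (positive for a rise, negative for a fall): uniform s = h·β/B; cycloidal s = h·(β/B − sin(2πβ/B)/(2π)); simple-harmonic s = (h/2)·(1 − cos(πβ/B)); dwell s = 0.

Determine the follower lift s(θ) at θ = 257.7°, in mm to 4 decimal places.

seg 1 [0°–25.6°] uniform, h=27: full span → s += 27 → s = 27.0000
seg 2 [25.6°–73°] cycloidal, h=30: full span → s += 30 → s = 57.0000
seg 3 [73°–144.5°] cycloidal, h=18: full span → s += 18 → s = 75.0000
seg 4 [144.5°–193.6°] uniform, h=27: full span → s += 27 → s = 102.0000
seg 5 [193.6°–232.7°] dwell: s stays 102.0000
seg 6 [232.7°–360°] simple-harmonic, h=-19: θ=257.7° here. β=25, B=127.3. -19/2·(1 − cos(π·0.1964)) = -1.7514 → s = 100.2486

100.2486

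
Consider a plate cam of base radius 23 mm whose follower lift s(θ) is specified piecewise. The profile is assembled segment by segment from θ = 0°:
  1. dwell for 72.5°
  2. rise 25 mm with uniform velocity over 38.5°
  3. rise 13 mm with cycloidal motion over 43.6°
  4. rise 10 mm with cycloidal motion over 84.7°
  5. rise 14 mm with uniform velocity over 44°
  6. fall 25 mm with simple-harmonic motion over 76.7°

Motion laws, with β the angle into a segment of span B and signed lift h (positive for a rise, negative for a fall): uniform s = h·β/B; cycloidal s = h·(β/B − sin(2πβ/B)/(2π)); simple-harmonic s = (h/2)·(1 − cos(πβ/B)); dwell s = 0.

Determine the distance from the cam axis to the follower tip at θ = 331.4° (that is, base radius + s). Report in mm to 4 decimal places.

seg 1 [0°–72.5°] dwell: s stays 0.0000
seg 2 [72.5°–111°] uniform, h=25: full span → s += 25 → s = 25.0000
seg 3 [111°–154.6°] cycloidal, h=13: full span → s += 13 → s = 38.0000
seg 4 [154.6°–239.3°] cycloidal, h=10: full span → s += 10 → s = 48.0000
seg 5 [239.3°–283.3°] uniform, h=14: full span → s += 14 → s = 62.0000
seg 6 [283.3°–360°] simple-harmonic, h=-25: θ=331.4° here. β=48.1, B=76.7. -25/2·(1 − cos(π·0.6271)) = -17.3603 → s = 44.6397
radial distance = base radius + s = 23 + 44.6397 = 67.6397

67.6397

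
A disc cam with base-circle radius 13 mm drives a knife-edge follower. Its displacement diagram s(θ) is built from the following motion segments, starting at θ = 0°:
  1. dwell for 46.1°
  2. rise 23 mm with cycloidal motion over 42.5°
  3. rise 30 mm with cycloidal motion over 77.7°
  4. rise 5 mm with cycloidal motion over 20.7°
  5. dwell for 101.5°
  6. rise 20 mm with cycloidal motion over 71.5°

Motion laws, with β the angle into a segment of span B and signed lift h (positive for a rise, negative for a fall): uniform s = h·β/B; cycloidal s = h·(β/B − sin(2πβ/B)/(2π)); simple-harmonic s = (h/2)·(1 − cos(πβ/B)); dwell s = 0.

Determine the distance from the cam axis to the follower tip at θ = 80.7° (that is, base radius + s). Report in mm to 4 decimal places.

seg 1 [0°–46.1°] dwell: s stays 0.0000
seg 2 [46.1°–88.6°] cycloidal, h=23: θ=80.7° here. β=34.6, B=42.5. 23·(0.8141 − sin(2π·0.8141)/(2π)) = 22.0922 → s = 22.0922
radial distance = base radius + s = 13 + 22.0922 = 35.0922

35.0922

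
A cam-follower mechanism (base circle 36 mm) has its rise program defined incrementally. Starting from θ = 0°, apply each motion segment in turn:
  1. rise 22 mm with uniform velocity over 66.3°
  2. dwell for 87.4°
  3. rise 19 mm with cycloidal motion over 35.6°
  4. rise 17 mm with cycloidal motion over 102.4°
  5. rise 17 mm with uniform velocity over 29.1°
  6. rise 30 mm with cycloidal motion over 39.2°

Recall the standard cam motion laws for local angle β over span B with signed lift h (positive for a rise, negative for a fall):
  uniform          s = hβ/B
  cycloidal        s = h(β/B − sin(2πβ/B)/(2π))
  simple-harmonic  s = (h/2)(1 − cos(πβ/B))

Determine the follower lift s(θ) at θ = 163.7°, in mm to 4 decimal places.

seg 1 [0°–66.3°] uniform, h=22: full span → s += 22 → s = 22.0000
seg 2 [66.3°–153.7°] dwell: s stays 22.0000
seg 3 [153.7°–189.3°] cycloidal, h=19: θ=163.7° here. β=10, B=35.6. 19·(0.2809 − sin(2π·0.2809)/(2π)) = 2.3699 → s = 24.3699

24.3699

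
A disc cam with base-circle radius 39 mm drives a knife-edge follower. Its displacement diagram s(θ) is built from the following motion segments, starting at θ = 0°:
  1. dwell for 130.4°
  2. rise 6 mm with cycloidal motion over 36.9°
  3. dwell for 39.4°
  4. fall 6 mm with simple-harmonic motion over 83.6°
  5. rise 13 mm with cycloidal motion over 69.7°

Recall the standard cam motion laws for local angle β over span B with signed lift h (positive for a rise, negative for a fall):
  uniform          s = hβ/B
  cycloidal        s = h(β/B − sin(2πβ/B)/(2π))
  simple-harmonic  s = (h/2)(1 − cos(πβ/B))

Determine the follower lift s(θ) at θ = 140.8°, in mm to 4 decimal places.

seg 1 [0°–130.4°] dwell: s stays 0.0000
seg 2 [130.4°–167.3°] cycloidal, h=6: θ=140.8° here. β=10.4, B=36.9. 6·(0.2818 − sin(2π·0.2818)/(2π)) = 0.7552 → s = 0.7552

0.7552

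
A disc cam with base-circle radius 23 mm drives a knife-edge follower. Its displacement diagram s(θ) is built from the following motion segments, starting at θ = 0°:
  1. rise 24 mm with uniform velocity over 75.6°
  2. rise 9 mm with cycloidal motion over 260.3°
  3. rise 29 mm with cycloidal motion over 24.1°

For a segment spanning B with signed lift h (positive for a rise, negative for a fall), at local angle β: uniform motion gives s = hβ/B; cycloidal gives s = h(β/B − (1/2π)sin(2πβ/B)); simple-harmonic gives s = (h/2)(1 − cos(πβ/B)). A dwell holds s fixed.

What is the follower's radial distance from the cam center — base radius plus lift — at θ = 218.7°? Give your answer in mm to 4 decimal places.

seg 1 [0°–75.6°] uniform, h=24: full span → s += 24 → s = 24.0000
seg 2 [75.6°–335.9°] cycloidal, h=9: θ=218.7° here. β=143.1, B=260.3. 9·(0.5498 − sin(2π·0.5498)/(2π)) = 5.3882 → s = 29.3882
radial distance = base radius + s = 23 + 29.3882 = 52.3882

52.3882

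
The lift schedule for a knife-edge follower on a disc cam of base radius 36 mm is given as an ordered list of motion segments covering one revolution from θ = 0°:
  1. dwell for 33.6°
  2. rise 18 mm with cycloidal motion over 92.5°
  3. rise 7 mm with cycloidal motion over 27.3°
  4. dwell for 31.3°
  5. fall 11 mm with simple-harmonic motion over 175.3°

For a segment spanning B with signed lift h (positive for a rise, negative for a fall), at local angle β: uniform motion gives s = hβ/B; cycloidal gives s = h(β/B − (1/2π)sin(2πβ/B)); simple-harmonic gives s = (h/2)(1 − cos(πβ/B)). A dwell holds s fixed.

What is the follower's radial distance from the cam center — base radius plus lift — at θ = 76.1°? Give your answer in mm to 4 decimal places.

seg 1 [0°–33.6°] dwell: s stays 0.0000
seg 2 [33.6°–126.1°] cycloidal, h=18: θ=76.1° here. β=42.5, B=92.5. 18·(0.4595 − sin(2π·0.4595)/(2π)) = 7.5484 → s = 7.5484
radial distance = base radius + s = 36 + 7.5484 = 43.5484

43.5484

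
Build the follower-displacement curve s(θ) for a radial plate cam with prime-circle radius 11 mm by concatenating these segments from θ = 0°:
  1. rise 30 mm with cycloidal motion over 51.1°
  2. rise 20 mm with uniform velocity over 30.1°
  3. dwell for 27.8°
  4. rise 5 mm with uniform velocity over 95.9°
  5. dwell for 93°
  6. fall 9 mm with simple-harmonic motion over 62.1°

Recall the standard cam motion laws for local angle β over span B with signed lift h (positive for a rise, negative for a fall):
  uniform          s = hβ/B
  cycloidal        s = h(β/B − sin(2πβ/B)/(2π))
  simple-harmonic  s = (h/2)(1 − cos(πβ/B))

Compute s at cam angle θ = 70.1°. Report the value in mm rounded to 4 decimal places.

seg 1 [0°–51.1°] cycloidal, h=30: full span → s += 30 → s = 30.0000
seg 2 [51.1°–81.2°] uniform, h=20: θ=70.1° here. β=19, B=30.1. 20·19/30.1 = 12.6246 → s = 42.6246

42.6246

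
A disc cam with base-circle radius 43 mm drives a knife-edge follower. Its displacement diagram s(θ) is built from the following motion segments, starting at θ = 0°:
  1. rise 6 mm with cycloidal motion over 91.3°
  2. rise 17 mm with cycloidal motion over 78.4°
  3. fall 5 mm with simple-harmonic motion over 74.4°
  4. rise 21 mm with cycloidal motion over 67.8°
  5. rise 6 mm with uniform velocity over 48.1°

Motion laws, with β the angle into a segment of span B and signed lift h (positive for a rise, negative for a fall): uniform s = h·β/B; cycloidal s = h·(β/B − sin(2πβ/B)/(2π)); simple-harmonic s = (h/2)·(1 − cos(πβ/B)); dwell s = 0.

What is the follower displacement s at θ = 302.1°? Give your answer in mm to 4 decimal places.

seg 1 [0°–91.3°] cycloidal, h=6: full span → s += 6 → s = 6.0000
seg 2 [91.3°–169.7°] cycloidal, h=17: full span → s += 17 → s = 23.0000
seg 3 [169.7°–244.1°] simple-harmonic, h=-5: full span → s += -5 → s = 18.0000
seg 4 [244.1°–311.9°] cycloidal, h=21: θ=302.1° here. β=58, B=67.8. 21·(0.8555 − sin(2π·0.8555)/(2π)) = 20.5996 → s = 38.5996

38.5996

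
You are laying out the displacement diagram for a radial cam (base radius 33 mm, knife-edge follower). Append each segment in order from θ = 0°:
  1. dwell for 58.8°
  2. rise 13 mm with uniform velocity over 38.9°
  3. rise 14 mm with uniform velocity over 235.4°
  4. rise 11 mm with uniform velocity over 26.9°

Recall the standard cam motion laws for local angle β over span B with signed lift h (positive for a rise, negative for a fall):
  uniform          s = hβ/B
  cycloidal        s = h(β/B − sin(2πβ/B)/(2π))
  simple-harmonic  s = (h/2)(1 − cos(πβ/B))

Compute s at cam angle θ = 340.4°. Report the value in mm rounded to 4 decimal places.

seg 1 [0°–58.8°] dwell: s stays 0.0000
seg 2 [58.8°–97.7°] uniform, h=13: full span → s += 13 → s = 13.0000
seg 3 [97.7°–333.1°] uniform, h=14: full span → s += 14 → s = 27.0000
seg 4 [333.1°–360°] uniform, h=11: θ=340.4° here. β=7.3, B=26.9. 11·7.3/26.9 = 2.9851 → s = 29.9851

29.9851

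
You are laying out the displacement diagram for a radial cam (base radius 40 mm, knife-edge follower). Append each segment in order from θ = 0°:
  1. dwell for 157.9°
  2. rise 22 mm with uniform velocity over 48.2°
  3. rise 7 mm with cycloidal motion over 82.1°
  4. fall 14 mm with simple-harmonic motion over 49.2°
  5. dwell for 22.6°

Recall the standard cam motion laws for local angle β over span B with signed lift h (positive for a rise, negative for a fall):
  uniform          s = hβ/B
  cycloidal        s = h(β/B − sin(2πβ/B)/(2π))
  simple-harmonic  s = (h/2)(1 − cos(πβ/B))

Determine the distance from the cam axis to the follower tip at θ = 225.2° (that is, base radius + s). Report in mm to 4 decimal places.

seg 1 [0°–157.9°] dwell: s stays 0.0000
seg 2 [157.9°–206.1°] uniform, h=22: full span → s += 22 → s = 22.0000
seg 3 [206.1°–288.2°] cycloidal, h=7: θ=225.2° here. β=19.1, B=82.1. 7·(0.2326 − sin(2π·0.2326)/(2π)) = 0.5210 → s = 22.5210
radial distance = base radius + s = 40 + 22.5210 = 62.5210

62.5210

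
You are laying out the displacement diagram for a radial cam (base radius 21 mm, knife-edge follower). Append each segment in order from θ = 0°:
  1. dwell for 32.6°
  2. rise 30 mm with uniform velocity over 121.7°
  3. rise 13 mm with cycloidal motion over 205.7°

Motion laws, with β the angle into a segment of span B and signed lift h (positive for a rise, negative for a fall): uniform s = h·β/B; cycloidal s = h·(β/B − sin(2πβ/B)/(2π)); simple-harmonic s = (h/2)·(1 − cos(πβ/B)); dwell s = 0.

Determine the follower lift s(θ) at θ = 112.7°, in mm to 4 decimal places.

seg 1 [0°–32.6°] dwell: s stays 0.0000
seg 2 [32.6°–154.3°] uniform, h=30: θ=112.7° here. β=80.1, B=121.7. 30·80.1/121.7 = 19.7453 → s = 19.7453

19.7453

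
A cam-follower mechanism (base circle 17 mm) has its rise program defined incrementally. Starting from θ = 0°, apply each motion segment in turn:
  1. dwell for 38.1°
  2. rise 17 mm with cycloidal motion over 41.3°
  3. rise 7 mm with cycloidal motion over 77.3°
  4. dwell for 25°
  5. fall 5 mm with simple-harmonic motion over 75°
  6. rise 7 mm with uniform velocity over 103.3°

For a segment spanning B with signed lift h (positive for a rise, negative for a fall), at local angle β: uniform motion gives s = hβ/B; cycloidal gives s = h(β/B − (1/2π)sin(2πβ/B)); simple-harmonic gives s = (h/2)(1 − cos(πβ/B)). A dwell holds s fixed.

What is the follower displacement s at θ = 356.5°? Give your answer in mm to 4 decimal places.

seg 1 [0°–38.1°] dwell: s stays 0.0000
seg 2 [38.1°–79.4°] cycloidal, h=17: full span → s += 17 → s = 17.0000
seg 3 [79.4°–156.7°] cycloidal, h=7: full span → s += 7 → s = 24.0000
seg 4 [156.7°–181.7°] dwell: s stays 24.0000
seg 5 [181.7°–256.7°] simple-harmonic, h=-5: full span → s += -5 → s = 19.0000
seg 6 [256.7°–360°] uniform, h=7: θ=356.5° here. β=99.8, B=103.3. 7·99.8/103.3 = 6.7628 → s = 25.7628

25.7628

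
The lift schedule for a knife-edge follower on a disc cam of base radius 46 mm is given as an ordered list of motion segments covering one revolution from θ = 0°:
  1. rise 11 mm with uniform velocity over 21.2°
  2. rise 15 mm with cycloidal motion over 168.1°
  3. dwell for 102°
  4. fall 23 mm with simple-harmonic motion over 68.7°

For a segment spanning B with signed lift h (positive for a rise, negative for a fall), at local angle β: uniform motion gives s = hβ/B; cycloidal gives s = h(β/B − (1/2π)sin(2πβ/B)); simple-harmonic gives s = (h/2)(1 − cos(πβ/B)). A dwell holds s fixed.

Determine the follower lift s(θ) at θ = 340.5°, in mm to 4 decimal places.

seg 1 [0°–21.2°] uniform, h=11: full span → s += 11 → s = 11.0000
seg 2 [21.2°–189.3°] cycloidal, h=15: full span → s += 15 → s = 26.0000
seg 3 [189.3°–291.3°] dwell: s stays 26.0000
seg 4 [291.3°–360°] simple-harmonic, h=-23: θ=340.5° here. β=49.2, B=68.7. -23/2·(1 − cos(π·0.7162)) = -18.7229 → s = 7.2771

7.2771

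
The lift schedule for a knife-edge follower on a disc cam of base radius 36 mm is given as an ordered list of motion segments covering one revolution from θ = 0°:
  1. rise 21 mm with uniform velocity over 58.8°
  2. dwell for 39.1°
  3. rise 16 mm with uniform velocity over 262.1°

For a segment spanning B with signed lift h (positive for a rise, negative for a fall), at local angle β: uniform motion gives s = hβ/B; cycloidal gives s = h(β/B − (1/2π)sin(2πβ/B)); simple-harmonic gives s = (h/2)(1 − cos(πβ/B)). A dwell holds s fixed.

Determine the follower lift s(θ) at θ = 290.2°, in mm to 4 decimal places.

seg 1 [0°–58.8°] uniform, h=21: full span → s += 21 → s = 21.0000
seg 2 [58.8°–97.9°] dwell: s stays 21.0000
seg 3 [97.9°–360°] uniform, h=16: θ=290.2° here. β=192.3, B=262.1. 16·192.3/262.1 = 11.7390 → s = 32.7390

32.7390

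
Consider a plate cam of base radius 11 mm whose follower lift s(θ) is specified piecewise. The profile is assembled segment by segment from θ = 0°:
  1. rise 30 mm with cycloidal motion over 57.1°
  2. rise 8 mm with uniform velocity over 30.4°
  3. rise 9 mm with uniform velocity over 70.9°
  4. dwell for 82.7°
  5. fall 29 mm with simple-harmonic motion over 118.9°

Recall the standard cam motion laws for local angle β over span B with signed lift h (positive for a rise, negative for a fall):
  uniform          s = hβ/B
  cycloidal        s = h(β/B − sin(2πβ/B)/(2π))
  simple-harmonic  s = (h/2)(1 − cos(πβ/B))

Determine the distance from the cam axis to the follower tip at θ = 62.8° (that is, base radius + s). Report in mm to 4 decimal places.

seg 1 [0°–57.1°] cycloidal, h=30: full span → s += 30 → s = 30.0000
seg 2 [57.1°–87.5°] uniform, h=8: θ=62.8° here. β=5.7, B=30.4. 8·5.7/30.4 = 1.5000 → s = 31.5000
radial distance = base radius + s = 11 + 31.5000 = 42.5000

42.5000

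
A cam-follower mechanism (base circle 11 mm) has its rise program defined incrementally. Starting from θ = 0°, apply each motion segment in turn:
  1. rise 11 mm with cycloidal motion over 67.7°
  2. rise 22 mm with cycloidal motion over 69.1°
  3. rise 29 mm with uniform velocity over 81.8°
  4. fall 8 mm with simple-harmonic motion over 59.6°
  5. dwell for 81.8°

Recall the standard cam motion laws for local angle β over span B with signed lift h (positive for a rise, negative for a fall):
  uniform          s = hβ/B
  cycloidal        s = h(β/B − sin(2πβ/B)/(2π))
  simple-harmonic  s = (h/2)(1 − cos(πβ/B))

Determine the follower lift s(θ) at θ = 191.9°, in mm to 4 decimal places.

seg 1 [0°–67.7°] cycloidal, h=11: full span → s += 11 → s = 11.0000
seg 2 [67.7°–136.8°] cycloidal, h=22: full span → s += 22 → s = 33.0000
seg 3 [136.8°–218.6°] uniform, h=29: θ=191.9° here. β=55.1, B=81.8. 29·55.1/81.8 = 19.5342 → s = 52.5342

52.5342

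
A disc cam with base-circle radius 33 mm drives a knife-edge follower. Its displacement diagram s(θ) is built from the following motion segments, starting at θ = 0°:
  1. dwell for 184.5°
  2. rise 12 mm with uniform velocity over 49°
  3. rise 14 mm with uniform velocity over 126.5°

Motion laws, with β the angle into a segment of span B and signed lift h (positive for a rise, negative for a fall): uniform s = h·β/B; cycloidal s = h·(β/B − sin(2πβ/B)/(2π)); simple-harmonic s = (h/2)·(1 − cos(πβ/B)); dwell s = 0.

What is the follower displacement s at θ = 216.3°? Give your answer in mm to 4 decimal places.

seg 1 [0°–184.5°] dwell: s stays 0.0000
seg 2 [184.5°–233.5°] uniform, h=12: θ=216.3° here. β=31.8, B=49. 12·31.8/49 = 7.7878 → s = 7.7878

7.7878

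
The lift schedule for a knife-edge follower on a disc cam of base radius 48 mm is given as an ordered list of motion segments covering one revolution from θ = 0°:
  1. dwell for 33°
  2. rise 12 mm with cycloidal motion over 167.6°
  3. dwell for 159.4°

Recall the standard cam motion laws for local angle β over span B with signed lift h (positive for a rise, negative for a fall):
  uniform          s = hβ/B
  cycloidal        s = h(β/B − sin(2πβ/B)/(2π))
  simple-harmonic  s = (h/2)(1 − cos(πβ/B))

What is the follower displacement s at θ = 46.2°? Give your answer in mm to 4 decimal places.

seg 1 [0°–33°] dwell: s stays 0.0000
seg 2 [33°–200.6°] cycloidal, h=12: θ=46.2° here. β=13.2, B=167.6. 12·(0.0788 − sin(2π·0.0788)/(2π)) = 0.0381 → s = 0.0381

0.0381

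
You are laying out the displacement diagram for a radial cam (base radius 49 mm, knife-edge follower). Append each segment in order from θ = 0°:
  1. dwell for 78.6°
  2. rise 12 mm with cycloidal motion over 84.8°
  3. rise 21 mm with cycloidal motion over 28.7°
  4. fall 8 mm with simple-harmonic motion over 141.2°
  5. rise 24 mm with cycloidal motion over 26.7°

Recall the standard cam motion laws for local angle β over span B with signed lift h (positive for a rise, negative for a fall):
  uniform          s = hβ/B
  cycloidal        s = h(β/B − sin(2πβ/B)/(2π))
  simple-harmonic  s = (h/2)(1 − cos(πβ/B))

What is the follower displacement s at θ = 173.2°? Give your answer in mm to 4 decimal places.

seg 1 [0°–78.6°] dwell: s stays 0.0000
seg 2 [78.6°–163.4°] cycloidal, h=12: full span → s += 12 → s = 12.0000
seg 3 [163.4°–192.1°] cycloidal, h=21: θ=173.2° here. β=9.8, B=28.7. 21·(0.3415 − sin(2π·0.3415)/(2π)) = 4.3654 → s = 16.3654

16.3654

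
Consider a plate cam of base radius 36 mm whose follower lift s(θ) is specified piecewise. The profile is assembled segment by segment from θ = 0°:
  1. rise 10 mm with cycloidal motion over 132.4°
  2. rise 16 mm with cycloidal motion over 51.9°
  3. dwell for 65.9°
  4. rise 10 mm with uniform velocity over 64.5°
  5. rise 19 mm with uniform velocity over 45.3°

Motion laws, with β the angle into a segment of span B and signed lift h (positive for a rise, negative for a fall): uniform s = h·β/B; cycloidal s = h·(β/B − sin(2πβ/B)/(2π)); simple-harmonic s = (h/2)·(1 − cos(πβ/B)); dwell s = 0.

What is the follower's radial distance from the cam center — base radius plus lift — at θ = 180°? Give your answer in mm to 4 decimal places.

seg 1 [0°–132.4°] cycloidal, h=10: full span → s += 10 → s = 10.0000
seg 2 [132.4°–184.3°] cycloidal, h=16: θ=180° here. β=47.6, B=51.9. 16·(0.9171 − sin(2π·0.9171)/(2π)) = 15.9409 → s = 25.9409
radial distance = base radius + s = 36 + 25.9409 = 61.9409

61.9409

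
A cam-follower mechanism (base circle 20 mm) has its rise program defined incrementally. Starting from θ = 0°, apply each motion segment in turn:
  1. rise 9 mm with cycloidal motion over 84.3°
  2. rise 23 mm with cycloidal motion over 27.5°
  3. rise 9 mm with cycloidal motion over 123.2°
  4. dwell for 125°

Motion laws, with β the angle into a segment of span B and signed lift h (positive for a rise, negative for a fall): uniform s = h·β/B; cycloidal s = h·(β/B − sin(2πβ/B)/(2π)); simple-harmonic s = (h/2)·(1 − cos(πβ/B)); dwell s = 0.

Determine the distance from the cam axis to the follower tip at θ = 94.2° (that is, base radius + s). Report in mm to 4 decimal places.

seg 1 [0°–84.3°] cycloidal, h=9: full span → s += 9 → s = 9.0000
seg 2 [84.3°–111.8°] cycloidal, h=23: θ=94.2° here. β=9.9, B=27.5. 23·(0.3600 − sin(2π·0.3600)/(2π)) = 5.4595 → s = 14.4595
radial distance = base radius + s = 20 + 14.4595 = 34.4595

34.4595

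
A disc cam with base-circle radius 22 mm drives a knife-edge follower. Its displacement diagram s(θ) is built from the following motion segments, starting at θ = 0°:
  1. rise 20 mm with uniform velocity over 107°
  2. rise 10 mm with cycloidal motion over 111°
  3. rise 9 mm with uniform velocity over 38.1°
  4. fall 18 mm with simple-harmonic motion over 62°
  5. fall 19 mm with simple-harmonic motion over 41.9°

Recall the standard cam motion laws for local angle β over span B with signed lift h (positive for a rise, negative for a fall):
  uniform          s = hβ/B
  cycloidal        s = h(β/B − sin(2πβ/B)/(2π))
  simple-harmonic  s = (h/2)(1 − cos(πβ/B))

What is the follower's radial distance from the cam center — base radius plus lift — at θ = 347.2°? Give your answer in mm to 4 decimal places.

seg 1 [0°–107°] uniform, h=20: full span → s += 20 → s = 20.0000
seg 2 [107°–218°] cycloidal, h=10: full span → s += 10 → s = 30.0000
seg 3 [218°–256.1°] uniform, h=9: full span → s += 9 → s = 39.0000
seg 4 [256.1°–318.1°] simple-harmonic, h=-18: full span → s += -18 → s = 21.0000
seg 5 [318.1°–360°] simple-harmonic, h=-19: θ=347.2° here. β=29.1, B=41.9. -19/2·(1 − cos(π·0.6945)) = -14.9506 → s = 6.0494
radial distance = base radius + s = 22 + 6.0494 = 28.0494

28.0494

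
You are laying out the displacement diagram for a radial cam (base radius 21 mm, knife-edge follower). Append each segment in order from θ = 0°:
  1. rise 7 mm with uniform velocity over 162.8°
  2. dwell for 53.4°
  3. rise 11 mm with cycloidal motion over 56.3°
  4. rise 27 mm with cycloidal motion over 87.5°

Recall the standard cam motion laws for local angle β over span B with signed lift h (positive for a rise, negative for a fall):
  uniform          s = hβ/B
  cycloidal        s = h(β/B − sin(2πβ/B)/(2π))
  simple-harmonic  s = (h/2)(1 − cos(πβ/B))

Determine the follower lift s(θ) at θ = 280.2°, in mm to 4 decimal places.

seg 1 [0°–162.8°] uniform, h=7: full span → s += 7 → s = 7.0000
seg 2 [162.8°–216.2°] dwell: s stays 7.0000
seg 3 [216.2°–272.5°] cycloidal, h=11: full span → s += 11 → s = 18.0000
seg 4 [272.5°–360°] cycloidal, h=27: θ=280.2° here. β=7.7, B=87.5. 27·(0.0880 − sin(2π·0.0880)/(2π)) = 0.1192 → s = 18.1192

18.1192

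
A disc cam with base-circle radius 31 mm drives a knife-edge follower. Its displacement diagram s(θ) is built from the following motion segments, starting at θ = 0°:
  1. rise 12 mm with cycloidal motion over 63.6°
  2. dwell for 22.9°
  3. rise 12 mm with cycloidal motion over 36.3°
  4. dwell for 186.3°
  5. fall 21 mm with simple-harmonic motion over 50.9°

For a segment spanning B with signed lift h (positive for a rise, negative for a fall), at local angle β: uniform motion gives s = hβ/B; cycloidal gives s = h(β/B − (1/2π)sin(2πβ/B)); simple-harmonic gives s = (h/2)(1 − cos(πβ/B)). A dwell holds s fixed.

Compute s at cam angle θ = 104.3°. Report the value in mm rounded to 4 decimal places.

seg 1 [0°–63.6°] cycloidal, h=12: full span → s += 12 → s = 12.0000
seg 2 [63.6°–86.5°] dwell: s stays 12.0000
seg 3 [86.5°–122.8°] cycloidal, h=12: θ=104.3° here. β=17.8, B=36.3. 12·(0.4904 − sin(2π·0.4904)/(2π)) = 5.7687 → s = 17.7687

17.7687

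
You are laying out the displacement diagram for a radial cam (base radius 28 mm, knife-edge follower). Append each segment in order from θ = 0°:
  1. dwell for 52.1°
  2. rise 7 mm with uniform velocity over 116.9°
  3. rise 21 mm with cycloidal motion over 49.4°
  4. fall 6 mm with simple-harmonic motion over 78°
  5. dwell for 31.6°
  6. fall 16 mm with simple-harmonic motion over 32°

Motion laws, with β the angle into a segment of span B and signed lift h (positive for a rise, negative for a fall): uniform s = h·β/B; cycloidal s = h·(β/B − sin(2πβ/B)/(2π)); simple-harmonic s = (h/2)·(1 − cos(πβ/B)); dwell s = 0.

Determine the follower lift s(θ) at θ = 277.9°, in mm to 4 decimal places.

seg 1 [0°–52.1°] dwell: s stays 0.0000
seg 2 [52.1°–169°] uniform, h=7: full span → s += 7 → s = 7.0000
seg 3 [169°–218.4°] cycloidal, h=21: full span → s += 21 → s = 28.0000
seg 4 [218.4°–296.4°] simple-harmonic, h=-6: θ=277.9° here. β=59.5, B=78. -6/2·(1 − cos(π·0.7628)) = -5.2050 → s = 22.7950

22.7950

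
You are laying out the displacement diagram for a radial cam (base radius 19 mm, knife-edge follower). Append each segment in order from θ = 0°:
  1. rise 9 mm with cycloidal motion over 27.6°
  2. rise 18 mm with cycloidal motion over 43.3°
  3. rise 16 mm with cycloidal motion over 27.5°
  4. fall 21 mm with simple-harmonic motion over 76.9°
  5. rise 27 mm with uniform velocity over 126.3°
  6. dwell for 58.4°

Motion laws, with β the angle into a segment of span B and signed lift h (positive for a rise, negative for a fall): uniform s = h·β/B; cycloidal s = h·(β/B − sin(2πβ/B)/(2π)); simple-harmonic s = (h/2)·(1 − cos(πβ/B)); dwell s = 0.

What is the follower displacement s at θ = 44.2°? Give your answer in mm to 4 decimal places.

seg 1 [0°–27.6°] cycloidal, h=9: full span → s += 9 → s = 9.0000
seg 2 [27.6°–70.9°] cycloidal, h=18: θ=44.2° here. β=16.6, B=43.3. 18·(0.3834 − sin(2π·0.3834)/(2π)) = 4.9843 → s = 13.9843

13.9843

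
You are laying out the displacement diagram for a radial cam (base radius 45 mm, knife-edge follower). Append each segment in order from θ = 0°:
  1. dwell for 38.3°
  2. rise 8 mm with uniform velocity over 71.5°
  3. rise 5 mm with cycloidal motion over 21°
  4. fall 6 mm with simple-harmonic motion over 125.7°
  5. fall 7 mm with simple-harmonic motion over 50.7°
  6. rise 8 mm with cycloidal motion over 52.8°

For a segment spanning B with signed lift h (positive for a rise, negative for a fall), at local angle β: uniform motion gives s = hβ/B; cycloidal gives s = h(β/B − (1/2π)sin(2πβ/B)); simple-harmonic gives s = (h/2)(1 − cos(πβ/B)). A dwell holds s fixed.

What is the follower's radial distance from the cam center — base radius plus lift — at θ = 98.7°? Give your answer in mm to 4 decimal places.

seg 1 [0°–38.3°] dwell: s stays 0.0000
seg 2 [38.3°–109.8°] uniform, h=8: θ=98.7° here. β=60.4, B=71.5. 8·60.4/71.5 = 6.7580 → s = 6.7580
radial distance = base radius + s = 45 + 6.7580 = 51.7580

51.7580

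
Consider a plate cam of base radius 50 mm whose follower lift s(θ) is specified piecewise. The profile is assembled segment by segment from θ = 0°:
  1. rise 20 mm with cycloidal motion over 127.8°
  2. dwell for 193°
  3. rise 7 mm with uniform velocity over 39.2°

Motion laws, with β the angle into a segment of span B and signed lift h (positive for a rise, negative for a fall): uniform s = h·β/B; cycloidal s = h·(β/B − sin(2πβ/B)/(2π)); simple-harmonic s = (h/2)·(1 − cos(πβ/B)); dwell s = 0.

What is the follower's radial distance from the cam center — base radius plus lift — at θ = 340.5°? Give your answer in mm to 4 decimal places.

seg 1 [0°–127.8°] cycloidal, h=20: full span → s += 20 → s = 20.0000
seg 2 [127.8°–320.8°] dwell: s stays 20.0000
seg 3 [320.8°–360°] uniform, h=7: θ=340.5° here. β=19.7, B=39.2. 7·19.7/39.2 = 3.5179 → s = 23.5179
radial distance = base radius + s = 50 + 23.5179 = 73.5179

73.5179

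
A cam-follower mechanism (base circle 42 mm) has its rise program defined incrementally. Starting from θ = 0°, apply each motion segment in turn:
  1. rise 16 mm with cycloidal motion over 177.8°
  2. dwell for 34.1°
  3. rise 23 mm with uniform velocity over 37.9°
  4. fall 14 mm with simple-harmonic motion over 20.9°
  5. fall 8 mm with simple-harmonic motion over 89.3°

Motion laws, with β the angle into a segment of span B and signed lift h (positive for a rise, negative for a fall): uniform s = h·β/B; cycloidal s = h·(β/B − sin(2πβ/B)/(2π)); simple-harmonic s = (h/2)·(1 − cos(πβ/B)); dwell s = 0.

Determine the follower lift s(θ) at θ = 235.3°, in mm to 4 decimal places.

seg 1 [0°–177.8°] cycloidal, h=16: full span → s += 16 → s = 16.0000
seg 2 [177.8°–211.9°] dwell: s stays 16.0000
seg 3 [211.9°–249.8°] uniform, h=23: θ=235.3° here. β=23.4, B=37.9. 23·23.4/37.9 = 14.2005 → s = 30.2005

30.2005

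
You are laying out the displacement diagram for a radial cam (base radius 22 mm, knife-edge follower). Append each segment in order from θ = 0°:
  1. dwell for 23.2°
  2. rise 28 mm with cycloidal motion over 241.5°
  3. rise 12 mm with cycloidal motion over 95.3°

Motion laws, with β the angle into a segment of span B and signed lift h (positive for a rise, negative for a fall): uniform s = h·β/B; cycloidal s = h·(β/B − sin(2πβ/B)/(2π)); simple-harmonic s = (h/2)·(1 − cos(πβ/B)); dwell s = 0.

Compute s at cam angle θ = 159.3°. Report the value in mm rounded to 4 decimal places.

seg 1 [0°–23.2°] dwell: s stays 0.0000
seg 2 [23.2°–264.7°] cycloidal, h=28: θ=159.3° here. β=136.1, B=241.5. 28·(0.5636 − sin(2π·0.5636)/(2π)) = 17.5125 → s = 17.5125

17.5125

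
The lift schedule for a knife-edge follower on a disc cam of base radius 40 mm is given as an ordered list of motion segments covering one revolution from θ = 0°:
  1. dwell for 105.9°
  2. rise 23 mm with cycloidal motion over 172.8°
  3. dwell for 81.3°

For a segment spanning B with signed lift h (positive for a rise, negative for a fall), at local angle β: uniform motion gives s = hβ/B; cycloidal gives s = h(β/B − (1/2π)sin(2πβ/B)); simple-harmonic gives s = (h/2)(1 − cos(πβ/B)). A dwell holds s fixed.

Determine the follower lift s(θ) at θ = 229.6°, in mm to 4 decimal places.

seg 1 [0°–105.9°] dwell: s stays 0.0000
seg 2 [105.9°–278.7°] cycloidal, h=23: θ=229.6° here. β=123.7, B=172.8. 23·(0.7159 − sin(2π·0.7159)/(2π)) = 20.0414 → s = 20.0414

20.0414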